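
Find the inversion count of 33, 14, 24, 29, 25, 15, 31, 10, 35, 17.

23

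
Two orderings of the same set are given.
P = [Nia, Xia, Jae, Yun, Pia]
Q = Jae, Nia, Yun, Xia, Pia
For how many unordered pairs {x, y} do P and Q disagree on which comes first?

Assign each item its position (1..5) in the first ordering, then rewrite the second ordering as that position sequence:
positions: Nia→1, Xia→2, Jae→3, Yun→4, Pia→5
second ordering as positions: [3, 1, 4, 2, 5]
Discordant pairs = inversions in this position sequence.
3: 1, 2 → 2
1: 0
4: 2 → 1
2: 0
5: 0
Total: 2 + 0 + 1 + 0 + 0 = 3

3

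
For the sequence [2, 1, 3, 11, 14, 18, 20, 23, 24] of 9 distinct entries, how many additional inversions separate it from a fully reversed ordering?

35 inversions short

Maximum inversions for 9 distinct elements is C(9, 2) = 9·8/2 = 36.
Current inversions — for each element, count later smaller elements:
2: 1
1: 0
3: 0
11: 0
14: 0
18: 0
20: 0
23: 0
24: 0
Current total: 1 + 0 + 0 + 0 + 0 + 0 + 0 + 0 + 0 = 1
Shortfall: 36 − 1 = 35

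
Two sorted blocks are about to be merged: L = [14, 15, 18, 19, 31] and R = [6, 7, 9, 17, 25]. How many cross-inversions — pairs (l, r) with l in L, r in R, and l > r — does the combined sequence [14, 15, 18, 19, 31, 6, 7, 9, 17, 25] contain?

For each element r of the right run, count left-run elements greater than r:
r = 6: 14, 15, 18, 19, 31 → 5
r = 7: 14, 15, 18, 19, 31 → 5
r = 9: 14, 15, 18, 19, 31 → 5
r = 17: 18, 19, 31 → 3
r = 25: 31 → 1
Cross-inversions: 5 + 5 + 5 + 3 + 1 = 19

19 split inversions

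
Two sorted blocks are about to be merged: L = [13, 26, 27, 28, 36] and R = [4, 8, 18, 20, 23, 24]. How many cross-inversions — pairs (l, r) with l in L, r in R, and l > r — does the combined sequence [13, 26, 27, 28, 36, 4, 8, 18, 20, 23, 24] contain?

26

Take each right-half value and tally the left-half values above it:
r = 4: 13, 26, 27, 28, 36 → 5
r = 8: 13, 26, 27, 28, 36 → 5
r = 18: 26, 27, 28, 36 → 4
r = 20: 26, 27, 28, 36 → 4
r = 23: 26, 27, 28, 36 → 4
r = 24: 26, 27, 28, 36 → 4
Cross-inversions: 5 + 5 + 4 + 4 + 4 + 4 = 26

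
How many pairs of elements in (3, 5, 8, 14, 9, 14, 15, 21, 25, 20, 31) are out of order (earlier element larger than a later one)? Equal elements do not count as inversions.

3 inversions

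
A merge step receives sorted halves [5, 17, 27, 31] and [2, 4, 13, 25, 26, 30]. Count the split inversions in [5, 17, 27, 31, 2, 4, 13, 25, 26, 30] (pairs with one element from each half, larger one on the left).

Count, for every r in R, how many entries of L exceed r:
r = 2: 5, 17, 27, 31 → 4
r = 4: 5, 17, 27, 31 → 4
r = 13: 17, 27, 31 → 3
r = 25: 27, 31 → 2
r = 26: 27, 31 → 2
r = 30: 31 → 1
Cross-inversions: 4 + 4 + 3 + 2 + 2 + 1 = 16

16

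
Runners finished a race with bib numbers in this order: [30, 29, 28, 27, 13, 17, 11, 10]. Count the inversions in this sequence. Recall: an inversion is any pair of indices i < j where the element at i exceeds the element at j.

Count, for each position, how many later elements it exceeds:
30: 7
29: 6
28: 5
27: 4
13: 2
17: 2
11: 1
10: 0
Sum: 7 + 6 + 5 + 4 + 2 + 2 + 1 + 0 = 27

27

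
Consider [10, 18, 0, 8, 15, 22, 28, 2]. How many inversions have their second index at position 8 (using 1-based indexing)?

The element at index 8 is 2.
Elements before it: 10, 18, 0, 8, 15, 22, 28
Those larger than 2: 10, 18, 8, 15, 22, 28

6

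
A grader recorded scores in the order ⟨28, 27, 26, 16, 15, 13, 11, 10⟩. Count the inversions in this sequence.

28

Sweep left to right; for each value list the smaller values that follow it:
28: 7
27: 6
26: 5
16: 4
15: 3
13: 2
11: 1
10: 0
Sum: 7 + 6 + 5 + 4 + 3 + 2 + 1 + 0 = 28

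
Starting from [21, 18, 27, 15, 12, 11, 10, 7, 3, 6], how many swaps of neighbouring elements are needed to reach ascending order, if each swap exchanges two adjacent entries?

There are 42 adjacent swaps.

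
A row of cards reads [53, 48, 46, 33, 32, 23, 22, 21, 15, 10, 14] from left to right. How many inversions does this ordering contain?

For each element, count later entries that are smaller:
53 → 48, 46, 33, 32, 23, 22, 21, 15, 10, 14 → 10
48 → 46, 33, 32, 23, 22, 21, 15, 10, 14 → 9
46 → 33, 32, 23, 22, 21, 15, 10, 14 → 8
33 → 32, 23, 22, 21, 15, 10, 14 → 7
32 → 23, 22, 21, 15, 10, 14 → 6
23 → 22, 21, 15, 10, 14 → 5
22 → 21, 15, 10, 14 → 4
21 → 15, 10, 14 → 3
15 → 10, 14 → 2
10 → none → 0
14 → none → 0
Sum: 10 + 9 + 8 + 7 + 6 + 5 + 4 + 3 + 2 + 0 + 0 = 54

There are 54 inversions.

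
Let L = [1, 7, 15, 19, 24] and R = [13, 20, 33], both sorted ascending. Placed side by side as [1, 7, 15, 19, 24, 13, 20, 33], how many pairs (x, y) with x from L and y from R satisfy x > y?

4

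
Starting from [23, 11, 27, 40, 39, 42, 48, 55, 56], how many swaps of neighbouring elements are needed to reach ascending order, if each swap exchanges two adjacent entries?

2

Minimum adjacent swaps = number of inversions (each swap of adjacent out-of-order elements removes one inversion and no swap can remove more).
Count inversions — for each element, later elements that are smaller:
23: 11 → 1
11: none → 0
27: none → 0
40: 39 → 1
39: none → 0
42: none → 0
48: none → 0
55: none → 0
56: none → 0
Total inversions: 1 + 0 + 0 + 1 + 0 + 0 + 0 + 0 + 0 = 2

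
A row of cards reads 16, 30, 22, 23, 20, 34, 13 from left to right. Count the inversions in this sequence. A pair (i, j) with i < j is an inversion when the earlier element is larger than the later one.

11 inversions

Inversion pairs (indices are 0-based):
(0,6): 16 > 13
(1,2): 30 > 22
(1,3): 30 > 23
(1,4): 30 > 20
(1,6): 30 > 13
(2,4): 22 > 20
(2,6): 22 > 13
(3,4): 23 > 20
(3,6): 23 > 13
(4,6): 20 > 13
(5,6): 34 > 13
That's 11 pairs.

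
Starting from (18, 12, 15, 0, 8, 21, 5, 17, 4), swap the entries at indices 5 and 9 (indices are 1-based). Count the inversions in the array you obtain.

19

Positions 5 and 9 hold 8 and 4; after swapping, the array is [18, 12, 15, 0, 4, 21, 5, 17, 8].
For each element, count later entries that are smaller:
18 → 12, 15, 0, 4, 5, 17, 8 → 7
12 → 0, 4, 5, 8 → 4
15 → 0, 4, 5, 8 → 4
0 → none → 0
4 → none → 0
21 → 5, 17, 8 → 3
5 → none → 0
17 → 8 → 1
8 → none → 0
Sum: 7 + 4 + 4 + 0 + 0 + 3 + 0 + 1 + 0 = 19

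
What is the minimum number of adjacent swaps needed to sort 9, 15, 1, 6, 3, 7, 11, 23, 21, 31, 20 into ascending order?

14 swaps

The minimum number of adjacent swaps to sort an array equals its inversion count, since every such swap removes exactly one inversion.
Count inversions — for each element, later elements that are smaller:
9: 1, 6, 3, 7 → 4
15: 1, 6, 3, 7, 11 → 5
1: none → 0
6: 3 → 1
3: none → 0
7: none → 0
11: none → 0
23: 21, 20 → 2
21: 20 → 1
31: 20 → 1
20: none → 0
Total inversions: 4 + 5 + 0 + 1 + 0 + 0 + 0 + 2 + 1 + 1 + 0 = 14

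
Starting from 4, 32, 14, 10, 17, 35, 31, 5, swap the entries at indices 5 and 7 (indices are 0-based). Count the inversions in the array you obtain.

Inversions: 9

Positions 5 and 7 hold 35 and 5; after swapping, the array is [4, 32, 14, 10, 17, 5, 31, 35].
Sweep left to right; for each value list the smaller values that follow it:
4: 0
32: 5
14: 2
10: 1
17: 1
5: 0
31: 0
35: 0
Sum: 0 + 5 + 2 + 1 + 1 + 0 + 0 + 0 = 9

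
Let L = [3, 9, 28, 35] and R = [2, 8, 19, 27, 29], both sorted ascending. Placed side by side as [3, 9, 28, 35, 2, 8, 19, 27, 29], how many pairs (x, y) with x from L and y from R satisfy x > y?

Take each right-half value and tally the left-half values above it:
r = 2: 3, 9, 28, 35 → 4
r = 8: 9, 28, 35 → 3
r = 19: 28, 35 → 2
r = 27: 28, 35 → 2
r = 29: 35 → 1
Cross-inversions: 4 + 3 + 2 + 2 + 1 = 12

12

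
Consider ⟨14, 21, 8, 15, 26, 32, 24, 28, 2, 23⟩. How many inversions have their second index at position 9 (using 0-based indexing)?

The element at index 9 is 23.
Elements before it: 14, 21, 8, 15, 26, 32, 24, 28, 2
Those larger than 23: 26, 32, 24, 28

4 such elements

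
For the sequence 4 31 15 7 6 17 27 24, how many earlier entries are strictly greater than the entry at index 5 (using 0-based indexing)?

1

The element at index 5 is 17.
Elements before it: 4, 31, 15, 7, 6
Those larger than 17: 31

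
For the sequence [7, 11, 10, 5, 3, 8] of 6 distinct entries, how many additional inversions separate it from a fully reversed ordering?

5 inversions short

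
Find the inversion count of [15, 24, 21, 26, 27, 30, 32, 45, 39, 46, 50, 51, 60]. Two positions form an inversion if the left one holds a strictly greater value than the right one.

2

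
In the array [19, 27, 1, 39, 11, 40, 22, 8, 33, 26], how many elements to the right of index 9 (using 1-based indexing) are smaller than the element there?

1

The element at index 9 is 33.
Elements after it: 26
Those smaller than 33: 26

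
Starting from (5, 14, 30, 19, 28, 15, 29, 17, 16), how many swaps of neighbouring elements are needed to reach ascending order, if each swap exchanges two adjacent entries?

Minimum adjacent swaps = number of inversions (each swap of adjacent out-of-order elements removes one inversion and no swap can remove more).
Count inversions — for each element, later elements that are smaller:
5: none → 0
14: none → 0
30: 19, 28, 15, 29, 17, 16 → 6
19: 15, 17, 16 → 3
28: 15, 17, 16 → 3
15: none → 0
29: 17, 16 → 2
17: 16 → 1
16: none → 0
Total inversions: 0 + 0 + 6 + 3 + 3 + 0 + 2 + 1 + 0 = 15

15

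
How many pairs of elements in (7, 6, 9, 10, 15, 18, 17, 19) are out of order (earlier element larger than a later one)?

Count, for each position, how many later elements it exceeds:
7 → 6 → 1
6 → none → 0
9 → none → 0
10 → none → 0
15 → none → 0
18 → 17 → 1
17 → none → 0
19 → none → 0
Sum: 1 + 0 + 0 + 0 + 0 + 1 + 0 + 0 = 2

2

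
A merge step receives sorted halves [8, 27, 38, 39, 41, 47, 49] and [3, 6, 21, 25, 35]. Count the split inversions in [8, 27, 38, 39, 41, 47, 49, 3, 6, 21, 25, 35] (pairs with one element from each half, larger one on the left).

Count, for every r in R, how many entries of L exceed r:
r = 3: 8, 27, 38, 39, 41, 47, 49 → 7
r = 6: 8, 27, 38, 39, 41, 47, 49 → 7
r = 21: 27, 38, 39, 41, 47, 49 → 6
r = 25: 27, 38, 39, 41, 47, 49 → 6
r = 35: 38, 39, 41, 47, 49 → 5
Cross-inversions: 7 + 7 + 6 + 6 + 5 = 31

31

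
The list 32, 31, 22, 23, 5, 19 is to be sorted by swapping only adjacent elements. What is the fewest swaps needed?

13

Minimum adjacent swaps = number of inversions (each swap of adjacent out-of-order elements removes one inversion and no swap can remove more).
Count inversions — for each element, later elements that are smaller:
32: 31, 22, 23, 5, 19 → 5
31: 22, 23, 5, 19 → 4
22: 5, 19 → 2
23: 5, 19 → 2
5: none → 0
19: none → 0
Total inversions: 5 + 4 + 2 + 2 + 0 + 0 = 13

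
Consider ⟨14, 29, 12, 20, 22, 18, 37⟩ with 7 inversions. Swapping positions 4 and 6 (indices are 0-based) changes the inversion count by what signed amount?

Positions 4 and 6 hold 22 and 37; after swapping, the array is [14, 29, 12, 20, 37, 18, 22].
Element-by-element contributions:
14: 1
29: 4
12: 0
20: 1
37: 2
18: 0
22: 0
Sum: 1 + 4 + 0 + 1 + 2 + 0 + 0 = 8
Change: 8 − 7 = +1

+1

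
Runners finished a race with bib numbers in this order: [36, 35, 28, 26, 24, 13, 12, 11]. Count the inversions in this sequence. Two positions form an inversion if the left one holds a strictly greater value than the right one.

Count, for each position, how many later elements it exceeds:
36 → 35, 28, 26, 24, 13, 12, 11 → 7
35 → 28, 26, 24, 13, 12, 11 → 6
28 → 26, 24, 13, 12, 11 → 5
26 → 24, 13, 12, 11 → 4
24 → 13, 12, 11 → 3
13 → 12, 11 → 2
12 → 11 → 1
11 → none → 0
Sum: 7 + 6 + 5 + 4 + 3 + 2 + 1 + 0 = 28

28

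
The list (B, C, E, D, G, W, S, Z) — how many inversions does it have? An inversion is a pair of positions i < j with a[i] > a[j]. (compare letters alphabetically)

Inversions: 2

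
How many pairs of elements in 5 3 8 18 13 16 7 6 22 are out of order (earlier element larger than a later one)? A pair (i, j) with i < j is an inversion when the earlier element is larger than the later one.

Inversions: 12

For each element, count later entries that are smaller:
5: 1
3: 0
8: 2
18: 4
13: 2
16: 2
7: 1
6: 0
22: 0
Sum: 1 + 0 + 2 + 4 + 2 + 2 + 1 + 0 + 0 = 12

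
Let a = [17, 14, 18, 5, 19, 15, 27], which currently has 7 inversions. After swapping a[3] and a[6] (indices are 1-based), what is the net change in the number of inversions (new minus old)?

Positions 3 and 6 hold 18 and 15; after swapping, the array is [17, 14, 15, 5, 19, 18, 27].
Sweep left to right; for each value list the smaller values that follow it:
17: 3
14: 1
15: 1
5: 0
19: 1
18: 0
27: 0
Sum: 3 + 1 + 1 + 0 + 1 + 0 + 0 = 6
Change: 6 − 7 = -1

-1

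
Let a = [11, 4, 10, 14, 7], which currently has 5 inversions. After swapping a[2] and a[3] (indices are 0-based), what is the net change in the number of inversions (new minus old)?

+1

Positions 2 and 3 hold 10 and 14; after swapping, the array is [11, 4, 14, 10, 7].
For each element, count later entries that are smaller:
11 → 4, 10, 7 → 3
4 → none → 0
14 → 10, 7 → 2
10 → 7 → 1
7 → none → 0
Sum: 3 + 0 + 2 + 1 + 0 = 6
Change: 6 − 5 = +1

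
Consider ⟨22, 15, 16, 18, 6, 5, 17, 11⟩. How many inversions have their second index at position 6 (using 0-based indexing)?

2

The element at index 6 is 17.
Elements before it: 22, 15, 16, 18, 6, 5
Those larger than 17: 22, 18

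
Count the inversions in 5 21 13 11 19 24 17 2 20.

16 inversions

For each element, count later entries that are smaller:
5 → 2 → 1
21 → 13, 11, 19, 17, 2, 20 → 6
13 → 11, 2 → 2
11 → 2 → 1
19 → 17, 2 → 2
24 → 17, 2, 20 → 3
17 → 2 → 1
2 → none → 0
20 → none → 0
Sum: 1 + 6 + 2 + 1 + 2 + 3 + 1 + 0 + 0 = 16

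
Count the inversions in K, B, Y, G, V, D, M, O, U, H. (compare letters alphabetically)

20 inversions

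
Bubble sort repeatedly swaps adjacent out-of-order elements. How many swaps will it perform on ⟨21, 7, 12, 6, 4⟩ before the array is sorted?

9

Each adjacent swap fixes exactly one inversion, so the minimum swap count equals the number of inversions.
Count inversions — for each element, later elements that are smaller:
21: 7, 12, 6, 4 → 4
7: 6, 4 → 2
12: 6, 4 → 2
6: 4 → 1
4: none → 0
Total inversions: 4 + 2 + 2 + 1 + 0 = 9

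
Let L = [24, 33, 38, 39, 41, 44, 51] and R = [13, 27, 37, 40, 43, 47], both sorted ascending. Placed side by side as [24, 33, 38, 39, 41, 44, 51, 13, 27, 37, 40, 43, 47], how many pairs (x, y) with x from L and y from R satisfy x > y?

Take each right-half value and tally the left-half values above it:
r = 13: 24, 33, 38, 39, 41, 44, 51 → 7
r = 27: 33, 38, 39, 41, 44, 51 → 6
r = 37: 38, 39, 41, 44, 51 → 5
r = 40: 41, 44, 51 → 3
r = 43: 44, 51 → 2
r = 47: 51 → 1
Cross-inversions: 7 + 6 + 5 + 3 + 2 + 1 = 24

24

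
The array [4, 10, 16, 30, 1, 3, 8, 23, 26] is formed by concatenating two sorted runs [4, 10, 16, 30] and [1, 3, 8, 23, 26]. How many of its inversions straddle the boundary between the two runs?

13

Take each right-half value and tally the left-half values above it:
r = 1: 4, 10, 16, 30 → 4
r = 3: 4, 10, 16, 30 → 4
r = 8: 10, 16, 30 → 3
r = 23: 30 → 1
r = 26: 30 → 1
Cross-inversions: 4 + 4 + 3 + 1 + 1 = 13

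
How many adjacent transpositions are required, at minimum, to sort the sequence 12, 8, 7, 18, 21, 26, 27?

There are 3 swaps.

The minimum number of adjacent swaps to sort an array equals its inversion count, since every such swap removes exactly one inversion.
Count inversions — for each element, later elements that are smaller:
12: 8, 7 → 2
8: 7 → 1
7: none → 0
18: none → 0
21: none → 0
26: none → 0
27: none → 0
Total inversions: 2 + 1 + 0 + 0 + 0 + 0 + 0 = 3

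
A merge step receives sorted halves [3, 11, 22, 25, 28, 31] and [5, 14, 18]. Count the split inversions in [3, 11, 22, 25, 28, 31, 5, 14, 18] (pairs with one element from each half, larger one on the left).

13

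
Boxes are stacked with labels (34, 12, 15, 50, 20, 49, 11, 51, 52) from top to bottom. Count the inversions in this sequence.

11

For each element, count later entries that are smaller:
34 → 12, 15, 20, 11 → 4
12 → 11 → 1
15 → 11 → 1
50 → 20, 49, 11 → 3
20 → 11 → 1
49 → 11 → 1
11 → none → 0
51 → none → 0
52 → none → 0
Sum: 4 + 1 + 1 + 3 + 1 + 1 + 0 + 0 + 0 = 11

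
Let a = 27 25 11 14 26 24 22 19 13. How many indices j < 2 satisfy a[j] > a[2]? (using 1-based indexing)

The element at index 2 is 25.
Elements before it: 27
Those larger than 25: 27

1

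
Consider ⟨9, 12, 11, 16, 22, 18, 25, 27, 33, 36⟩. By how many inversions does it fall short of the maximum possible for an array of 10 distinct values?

43

Maximum inversions for 10 distinct elements is C(10, 2) = 10·9/2 = 45.
Current inversions — for each element, count later smaller elements:
9: 0
12: 1
11: 0
16: 0
22: 1
18: 0
25: 0
27: 0
33: 0
36: 0
Current total: 0 + 1 + 0 + 0 + 1 + 0 + 0 + 0 + 0 + 0 = 2
Shortfall: 45 − 2 = 43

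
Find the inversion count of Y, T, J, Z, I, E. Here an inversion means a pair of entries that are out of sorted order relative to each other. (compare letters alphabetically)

There are 12 inversions.

For each element, count later entries that are smaller:
Y: 4
T: 3
J: 2
Z: 2
I: 1
E: 0
Sum: 4 + 3 + 2 + 2 + 1 + 0 = 12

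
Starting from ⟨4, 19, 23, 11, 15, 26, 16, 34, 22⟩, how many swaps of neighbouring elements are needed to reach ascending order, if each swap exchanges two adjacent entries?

Swaps: 10

Minimum adjacent swaps = number of inversions (each swap of adjacent out-of-order elements removes one inversion and no swap can remove more).
Count inversions — for each element, later elements that are smaller:
4: none → 0
19: 11, 15, 16 → 3
23: 11, 15, 16, 22 → 4
11: none → 0
15: none → 0
26: 16, 22 → 2
16: none → 0
34: 22 → 1
22: none → 0
Total inversions: 0 + 3 + 4 + 0 + 0 + 2 + 0 + 1 + 0 = 10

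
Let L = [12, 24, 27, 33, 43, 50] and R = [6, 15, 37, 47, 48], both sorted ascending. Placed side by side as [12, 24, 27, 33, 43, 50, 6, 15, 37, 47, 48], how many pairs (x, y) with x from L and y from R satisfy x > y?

Count, for every r in R, how many entries of L exceed r:
r = 6: 12, 24, 27, 33, 43, 50 → 6
r = 15: 24, 27, 33, 43, 50 → 5
r = 37: 43, 50 → 2
r = 47: 50 → 1
r = 48: 50 → 1
Cross-inversions: 6 + 5 + 2 + 1 + 1 = 15

15 split inversions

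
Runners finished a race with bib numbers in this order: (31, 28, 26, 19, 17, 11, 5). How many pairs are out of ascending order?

Inversions: 21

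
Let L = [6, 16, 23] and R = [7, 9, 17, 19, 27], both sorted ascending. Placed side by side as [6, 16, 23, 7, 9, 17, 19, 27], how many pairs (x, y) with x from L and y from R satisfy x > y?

6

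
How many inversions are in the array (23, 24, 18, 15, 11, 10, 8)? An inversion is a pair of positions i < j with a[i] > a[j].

Sweep left to right; for each value list the smaller values that follow it:
23: 5
24: 5
18: 4
15: 3
11: 2
10: 1
8: 0
Sum: 5 + 5 + 4 + 3 + 2 + 1 + 0 = 20

Out-of-order pairs: 20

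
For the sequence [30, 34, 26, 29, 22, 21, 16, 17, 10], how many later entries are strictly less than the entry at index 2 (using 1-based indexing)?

The element at index 2 is 34.
Elements after it: 26, 29, 22, 21, 16, 17, 10
Those smaller than 34: 26, 29, 22, 21, 16, 17, 10

7 such elements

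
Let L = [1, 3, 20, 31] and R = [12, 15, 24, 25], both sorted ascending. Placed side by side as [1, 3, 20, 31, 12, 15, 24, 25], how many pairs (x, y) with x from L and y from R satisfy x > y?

6

Count, for every r in R, how many entries of L exceed r:
r = 12: 20, 31 → 2
r = 15: 20, 31 → 2
r = 24: 31 → 1
r = 25: 31 → 1
Cross-inversions: 2 + 2 + 1 + 1 = 6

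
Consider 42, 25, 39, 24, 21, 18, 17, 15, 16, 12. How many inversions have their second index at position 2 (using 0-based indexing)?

1

The element at index 2 is 39.
Elements before it: 42, 25
Those larger than 39: 42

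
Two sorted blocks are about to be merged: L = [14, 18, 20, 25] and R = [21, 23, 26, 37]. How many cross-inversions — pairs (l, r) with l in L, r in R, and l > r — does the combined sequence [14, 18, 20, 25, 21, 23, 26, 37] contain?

2 split inversions

Count, for every r in R, how many entries of L exceed r:
r = 21: 25 → 1
r = 23: 25 → 1
r = 26: none → 0
r = 37: none → 0
Cross-inversions: 1 + 1 + 0 + 0 = 2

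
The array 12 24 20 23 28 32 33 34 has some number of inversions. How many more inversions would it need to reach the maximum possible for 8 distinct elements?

26

Maximum inversions for 8 distinct elements is C(8, 2) = 8·7/2 = 28.
Current inversions — for each element, count later smaller elements:
12: 0
24: 2
20: 0
23: 0
28: 0
32: 0
33: 0
34: 0
Current total: 0 + 2 + 0 + 0 + 0 + 0 + 0 + 0 = 2
Shortfall: 28 − 2 = 26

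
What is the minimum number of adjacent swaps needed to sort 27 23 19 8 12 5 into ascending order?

Minimum adjacent swaps = number of inversions (each swap of adjacent out-of-order elements removes one inversion and no swap can remove more).
Count inversions — for each element, later elements that are smaller:
27: 23, 19, 8, 12, 5 → 5
23: 19, 8, 12, 5 → 4
19: 8, 12, 5 → 3
8: 5 → 1
12: 5 → 1
5: none → 0
Total inversions: 5 + 4 + 3 + 1 + 1 + 0 = 14

14 swaps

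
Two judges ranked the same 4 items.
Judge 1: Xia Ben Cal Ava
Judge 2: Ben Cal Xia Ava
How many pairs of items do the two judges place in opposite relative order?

2

Assign each item its position (1..4) in the first ordering, then rewrite the second ordering as that position sequence:
positions: Xia→1, Ben→2, Cal→3, Ava→4
second ordering as positions: [2, 3, 1, 4]
Discordant pairs = inversions in this position sequence.
2: 1 → 1
3: 1 → 1
1: 0
4: 0
Total: 1 + 1 + 0 + 0 = 2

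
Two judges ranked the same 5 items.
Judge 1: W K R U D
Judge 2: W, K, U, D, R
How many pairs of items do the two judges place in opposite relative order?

2

Assign each item its position (1..5) in the first ordering, then rewrite the second ordering as that position sequence:
positions: W→1, K→2, R→3, U→4, D→5
second ordering as positions: [1, 2, 4, 5, 3]
Discordant pairs = inversions in this position sequence.
1: 0
2: 0
4: 3 → 1
5: 3 → 1
3: 0
Total: 0 + 0 + 1 + 1 + 0 = 2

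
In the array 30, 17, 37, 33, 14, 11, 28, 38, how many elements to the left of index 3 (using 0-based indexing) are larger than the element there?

1

The element at index 3 is 33.
Elements before it: 30, 17, 37
Those larger than 33: 37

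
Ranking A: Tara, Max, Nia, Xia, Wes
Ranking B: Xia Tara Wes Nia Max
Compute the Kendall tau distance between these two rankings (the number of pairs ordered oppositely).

Assign each item its position (1..5) in the first ordering, then rewrite the second ordering as that position sequence:
positions: Tara→1, Max→2, Nia→3, Xia→4, Wes→5
second ordering as positions: [4, 1, 5, 3, 2]
Discordant pairs = inversions in this position sequence.
4: 1, 3, 2 → 3
1: 0
5: 3, 2 → 2
3: 2 → 1
2: 0
Total: 3 + 0 + 2 + 1 + 0 = 6

6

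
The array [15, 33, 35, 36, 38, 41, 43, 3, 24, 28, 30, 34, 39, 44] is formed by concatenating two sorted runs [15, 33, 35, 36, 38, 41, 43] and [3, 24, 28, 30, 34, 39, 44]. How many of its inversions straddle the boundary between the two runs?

For each element r of the right run, count left-run elements greater than r:
r = 3: 15, 33, 35, 36, 38, 41, 43 → 7
r = 24: 33, 35, 36, 38, 41, 43 → 6
r = 28: 33, 35, 36, 38, 41, 43 → 6
r = 30: 33, 35, 36, 38, 41, 43 → 6
r = 34: 35, 36, 38, 41, 43 → 5
r = 39: 41, 43 → 2
r = 44: none → 0
Cross-inversions: 7 + 6 + 6 + 6 + 5 + 2 + 0 = 32

32 split inversions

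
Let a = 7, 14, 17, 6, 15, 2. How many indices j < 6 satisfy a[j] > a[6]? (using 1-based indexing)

5 such elements

The element at index 6 is 2.
Elements before it: 7, 14, 17, 6, 15
Those larger than 2: 7, 14, 17, 6, 15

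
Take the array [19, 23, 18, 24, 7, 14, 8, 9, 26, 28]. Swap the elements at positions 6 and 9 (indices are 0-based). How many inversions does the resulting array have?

25

Positions 6 and 9 hold 8 and 28; after swapping, the array is [19, 23, 18, 24, 7, 14, 28, 9, 26, 8].
Count, for each position, how many later elements it exceeds:
19: 5
23: 5
18: 4
24: 4
7: 0
14: 2
28: 3
9: 1
26: 1
8: 0
Sum: 5 + 5 + 4 + 4 + 0 + 2 + 3 + 1 + 1 + 0 = 25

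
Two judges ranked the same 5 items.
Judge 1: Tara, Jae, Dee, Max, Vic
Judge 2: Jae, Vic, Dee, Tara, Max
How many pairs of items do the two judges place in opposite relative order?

Assign each item its position (1..5) in the first ordering, then rewrite the second ordering as that position sequence:
positions: Tara→1, Jae→2, Dee→3, Max→4, Vic→5
second ordering as positions: [2, 5, 3, 1, 4]
Discordant pairs = inversions in this position sequence.
2: 1 → 1
5: 3, 1, 4 → 3
3: 1 → 1
1: 0
4: 0
Total: 1 + 3 + 1 + 0 + 0 = 5

5 discordant pairs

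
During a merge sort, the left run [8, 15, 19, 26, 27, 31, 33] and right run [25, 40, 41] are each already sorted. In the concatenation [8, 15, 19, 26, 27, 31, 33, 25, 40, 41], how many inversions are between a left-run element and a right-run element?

For each element r of the right run, count left-run elements greater than r:
r = 25: 26, 27, 31, 33 → 4
r = 40: none → 0
r = 41: none → 0
Cross-inversions: 4 + 0 + 0 = 4

4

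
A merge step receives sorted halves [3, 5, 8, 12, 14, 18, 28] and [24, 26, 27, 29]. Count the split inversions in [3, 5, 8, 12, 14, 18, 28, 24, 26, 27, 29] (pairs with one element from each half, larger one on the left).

Take each right-half value and tally the left-half values above it:
r = 24: 28 → 1
r = 26: 28 → 1
r = 27: 28 → 1
r = 29: none → 0
Cross-inversions: 1 + 1 + 1 + 0 = 3

3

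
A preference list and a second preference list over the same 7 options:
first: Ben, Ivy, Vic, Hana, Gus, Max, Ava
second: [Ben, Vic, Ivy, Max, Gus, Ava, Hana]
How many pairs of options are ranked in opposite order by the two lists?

5 pairs

Assign each item its position (1..7) in the first ordering, then rewrite the second ordering as that position sequence:
positions: Ben→1, Ivy→2, Vic→3, Hana→4, Gus→5, Max→6, Ava→7
second ordering as positions: [1, 3, 2, 6, 5, 7, 4]
Discordant pairs = inversions in this position sequence.
1: 0
3: 2 → 1
2: 0
6: 5, 4 → 2
5: 4 → 1
7: 4 → 1
4: 0
Total: 0 + 1 + 0 + 2 + 1 + 1 + 0 = 5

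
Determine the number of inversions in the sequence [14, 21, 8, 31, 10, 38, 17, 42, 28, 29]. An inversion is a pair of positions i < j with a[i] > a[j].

14 inversions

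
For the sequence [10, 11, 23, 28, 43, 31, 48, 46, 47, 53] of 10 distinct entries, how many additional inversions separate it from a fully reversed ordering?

Maximum inversions for 10 distinct elements is C(10, 2) = 10·9/2 = 45.
Current inversions — for each element, count later smaller elements:
10: 0
11: 0
23: 0
28: 0
43: 1
31: 0
48: 2
46: 0
47: 0
53: 0
Current total: 0 + 0 + 0 + 0 + 1 + 0 + 2 + 0 + 0 + 0 = 3
Shortfall: 45 − 3 = 42

42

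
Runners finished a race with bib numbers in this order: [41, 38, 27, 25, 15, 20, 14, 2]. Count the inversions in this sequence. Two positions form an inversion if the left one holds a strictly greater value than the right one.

Sweep left to right; for each value list the smaller values that follow it:
41: 7
38: 6
27: 5
25: 4
15: 2
20: 2
14: 1
2: 0
Sum: 7 + 6 + 5 + 4 + 2 + 2 + 1 + 0 = 27

27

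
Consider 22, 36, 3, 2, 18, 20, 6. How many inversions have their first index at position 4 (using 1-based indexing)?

0 such elements

The element at index 4 is 2.
Elements after it: 18, 20, 6
None of them are smaller than 2.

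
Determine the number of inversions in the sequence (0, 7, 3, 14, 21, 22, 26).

1

Listing every pair i<j with a[i]>a[j] (using 1-based positions):
(2,3): 7 > 3
That's 1 pair.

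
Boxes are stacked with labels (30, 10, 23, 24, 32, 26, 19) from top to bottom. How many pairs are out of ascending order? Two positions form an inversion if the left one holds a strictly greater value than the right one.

There are 10 inversions.

Sweep left to right; for each value list the smaller values that follow it:
30: 5
10: 0
23: 1
24: 1
32: 2
26: 1
19: 0
Sum: 5 + 0 + 1 + 1 + 2 + 1 + 0 = 10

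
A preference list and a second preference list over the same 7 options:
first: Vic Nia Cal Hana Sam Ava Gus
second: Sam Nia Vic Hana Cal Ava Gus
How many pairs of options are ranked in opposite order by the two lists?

Assign each item its position (1..7) in the first ordering, then rewrite the second ordering as that position sequence:
positions: Vic→1, Nia→2, Cal→3, Hana→4, Sam→5, Ava→6, Gus→7
second ordering as positions: [5, 2, 1, 4, 3, 6, 7]
Discordant pairs = inversions in this position sequence.
5: 2, 1, 4, 3 → 4
2: 1 → 1
1: 0
4: 3 → 1
3: 0
6: 0
7: 0
Total: 4 + 1 + 0 + 1 + 0 + 0 + 0 = 6

6 pairs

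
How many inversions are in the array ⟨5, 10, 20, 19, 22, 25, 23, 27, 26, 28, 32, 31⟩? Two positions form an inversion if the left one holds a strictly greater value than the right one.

Element-by-element contributions:
5 → none → 0
10 → none → 0
20 → 19 → 1
19 → none → 0
22 → none → 0
25 → 23 → 1
23 → none → 0
27 → 26 → 1
26 → none → 0
28 → none → 0
32 → 31 → 1
31 → none → 0
Sum: 0 + 0 + 1 + 0 + 0 + 1 + 0 + 1 + 0 + 0 + 1 + 0 = 4

4 inversions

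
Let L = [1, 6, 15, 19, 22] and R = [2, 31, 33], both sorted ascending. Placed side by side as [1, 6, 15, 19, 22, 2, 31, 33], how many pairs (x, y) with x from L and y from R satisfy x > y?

Take each right-half value and tally the left-half values above it:
r = 2: 6, 15, 19, 22 → 4
r = 31: none → 0
r = 33: none → 0
Cross-inversions: 4 + 0 + 0 = 4

4 cross-inversions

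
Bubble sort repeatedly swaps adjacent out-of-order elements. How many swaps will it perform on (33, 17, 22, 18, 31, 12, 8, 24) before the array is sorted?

18 adjacent swaps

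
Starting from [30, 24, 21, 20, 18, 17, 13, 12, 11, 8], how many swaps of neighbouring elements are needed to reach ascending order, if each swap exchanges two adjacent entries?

Swaps: 45

Each adjacent swap fixes exactly one inversion, so the minimum swap count equals the number of inversions.
Count inversions — for each element, later elements that are smaller:
30: 24, 21, 20, 18, 17, 13, 12, 11, 8 → 9
24: 21, 20, 18, 17, 13, 12, 11, 8 → 8
21: 20, 18, 17, 13, 12, 11, 8 → 7
20: 18, 17, 13, 12, 11, 8 → 6
18: 17, 13, 12, 11, 8 → 5
17: 13, 12, 11, 8 → 4
13: 12, 11, 8 → 3
12: 11, 8 → 2
11: 8 → 1
8: none → 0
Total inversions: 9 + 8 + 7 + 6 + 5 + 4 + 3 + 2 + 1 + 0 = 45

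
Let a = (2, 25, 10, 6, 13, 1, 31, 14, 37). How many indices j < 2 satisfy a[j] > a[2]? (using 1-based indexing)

The element at index 2 is 25.
Elements before it: 2
None of them are larger than 25.

0 such elements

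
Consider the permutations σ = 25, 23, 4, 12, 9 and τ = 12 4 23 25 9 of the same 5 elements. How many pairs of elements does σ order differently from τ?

6 discordant pairs

Assign each item its position (1..5) in the first ordering, then rewrite the second ordering as that position sequence:
positions: 25→1, 23→2, 4→3, 12→4, 9→5
second ordering as positions: [4, 3, 2, 1, 5]
Discordant pairs = inversions in this position sequence.
4: 3, 2, 1 → 3
3: 2, 1 → 2
2: 1 → 1
1: 0
5: 0
Total: 3 + 2 + 1 + 0 + 0 = 6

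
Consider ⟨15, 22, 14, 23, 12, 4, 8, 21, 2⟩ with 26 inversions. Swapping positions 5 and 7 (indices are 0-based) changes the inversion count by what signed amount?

+3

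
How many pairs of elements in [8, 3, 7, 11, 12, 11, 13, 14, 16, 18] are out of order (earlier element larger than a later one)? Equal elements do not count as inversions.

3

For each element, count later entries that are smaller:
8: 2
3: 0
7: 0
11: 0
12: 1
11: 0
13: 0
14: 0
16: 0
18: 0
Sum: 2 + 0 + 0 + 0 + 1 + 0 + 0 + 0 + 0 + 0 = 3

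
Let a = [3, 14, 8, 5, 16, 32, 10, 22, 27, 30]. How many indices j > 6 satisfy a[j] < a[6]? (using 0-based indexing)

0 such elements

The element at index 6 is 10.
Elements after it: 22, 27, 30
None of them are smaller than 10.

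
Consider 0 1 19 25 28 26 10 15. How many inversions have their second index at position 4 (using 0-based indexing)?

The element at index 4 is 28.
Elements before it: 0, 1, 19, 25
None of them are larger than 28.

0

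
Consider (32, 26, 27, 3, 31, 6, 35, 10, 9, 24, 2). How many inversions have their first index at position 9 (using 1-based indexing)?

The element at index 9 is 9.
Elements after it: 24, 2
Those smaller than 9: 2

1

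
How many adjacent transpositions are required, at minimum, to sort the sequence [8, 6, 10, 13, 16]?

There is 1 adjacent swap.

Each adjacent swap fixes exactly one inversion, so the minimum swap count equals the number of inversions.
Count inversions — for each element, later elements that are smaller:
8: 6 → 1
6: none → 0
10: none → 0
13: none → 0
16: none → 0
Total inversions: 1 + 0 + 0 + 0 + 0 = 1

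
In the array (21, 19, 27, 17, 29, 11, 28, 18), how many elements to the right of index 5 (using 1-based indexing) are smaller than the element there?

The element at index 5 is 29.
Elements after it: 11, 28, 18
Those smaller than 29: 11, 28, 18

3 such elements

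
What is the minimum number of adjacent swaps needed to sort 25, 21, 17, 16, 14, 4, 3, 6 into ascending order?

Each adjacent swap fixes exactly one inversion, so the minimum swap count equals the number of inversions.
Count inversions — for each element, later elements that are smaller:
25: 21, 17, 16, 14, 4, 3, 6 → 7
21: 17, 16, 14, 4, 3, 6 → 6
17: 16, 14, 4, 3, 6 → 5
16: 14, 4, 3, 6 → 4
14: 4, 3, 6 → 3
4: 3 → 1
3: none → 0
6: none → 0
Total inversions: 7 + 6 + 5 + 4 + 3 + 1 + 0 + 0 = 26

26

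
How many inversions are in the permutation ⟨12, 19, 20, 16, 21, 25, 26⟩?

2 inversions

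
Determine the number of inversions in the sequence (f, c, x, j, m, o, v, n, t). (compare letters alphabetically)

10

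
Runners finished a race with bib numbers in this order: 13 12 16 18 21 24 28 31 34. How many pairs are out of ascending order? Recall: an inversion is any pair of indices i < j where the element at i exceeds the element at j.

1

Element-by-element contributions:
13 → 12 → 1
12 → none → 0
16 → none → 0
18 → none → 0
21 → none → 0
24 → none → 0
28 → none → 0
31 → none → 0
34 → none → 0
Sum: 1 + 0 + 0 + 0 + 0 + 0 + 0 + 0 + 0 = 1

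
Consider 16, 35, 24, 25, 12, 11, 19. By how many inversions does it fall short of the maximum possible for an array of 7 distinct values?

7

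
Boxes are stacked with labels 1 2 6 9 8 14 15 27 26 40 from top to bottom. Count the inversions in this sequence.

2

Element-by-element contributions:
1: 0
2: 0
6: 0
9: 1
8: 0
14: 0
15: 0
27: 1
26: 0
40: 0
Sum: 0 + 0 + 0 + 1 + 0 + 0 + 0 + 1 + 0 + 0 = 2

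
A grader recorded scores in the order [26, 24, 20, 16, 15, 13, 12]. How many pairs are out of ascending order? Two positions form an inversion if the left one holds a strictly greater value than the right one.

21 inversions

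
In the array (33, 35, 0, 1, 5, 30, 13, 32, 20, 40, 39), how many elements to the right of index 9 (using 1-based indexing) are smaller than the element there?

The element at index 9 is 20.
Elements after it: 40, 39
None of them are smaller than 20.

0 such elements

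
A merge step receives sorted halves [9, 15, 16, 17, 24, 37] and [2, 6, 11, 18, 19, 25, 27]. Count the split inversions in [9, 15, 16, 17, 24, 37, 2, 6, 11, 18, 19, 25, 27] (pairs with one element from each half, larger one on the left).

23

Count, for every r in R, how many entries of L exceed r:
r = 2: 9, 15, 16, 17, 24, 37 → 6
r = 6: 9, 15, 16, 17, 24, 37 → 6
r = 11: 15, 16, 17, 24, 37 → 5
r = 18: 24, 37 → 2
r = 19: 24, 37 → 2
r = 25: 37 → 1
r = 27: 37 → 1
Cross-inversions: 6 + 6 + 5 + 2 + 2 + 1 + 1 = 23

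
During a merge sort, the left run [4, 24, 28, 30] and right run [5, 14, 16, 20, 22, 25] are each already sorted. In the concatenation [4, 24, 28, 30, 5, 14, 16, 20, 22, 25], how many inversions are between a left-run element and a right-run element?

17 cross-inversions

For each element r of the right run, count left-run elements greater than r:
r = 5: 24, 28, 30 → 3
r = 14: 24, 28, 30 → 3
r = 16: 24, 28, 30 → 3
r = 20: 24, 28, 30 → 3
r = 22: 24, 28, 30 → 3
r = 25: 28, 30 → 2
Cross-inversions: 3 + 3 + 3 + 3 + 3 + 2 = 17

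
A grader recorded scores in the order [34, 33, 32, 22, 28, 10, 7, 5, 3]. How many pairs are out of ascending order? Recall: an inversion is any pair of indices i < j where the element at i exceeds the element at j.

Sweep left to right; for each value list the smaller values that follow it:
34 → 33, 32, 22, 28, 10, 7, 5, 3 → 8
33 → 32, 22, 28, 10, 7, 5, 3 → 7
32 → 22, 28, 10, 7, 5, 3 → 6
22 → 10, 7, 5, 3 → 4
28 → 10, 7, 5, 3 → 4
10 → 7, 5, 3 → 3
7 → 5, 3 → 2
5 → 3 → 1
3 → none → 0
Sum: 8 + 7 + 6 + 4 + 4 + 3 + 2 + 1 + 0 = 35

35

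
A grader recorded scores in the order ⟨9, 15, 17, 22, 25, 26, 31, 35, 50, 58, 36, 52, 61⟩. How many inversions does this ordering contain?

Count, for each position, how many later elements it exceeds:
9: 0
15: 0
17: 0
22: 0
25: 0
26: 0
31: 0
35: 0
50: 1
58: 2
36: 0
52: 0
61: 0
Sum: 0 + 0 + 0 + 0 + 0 + 0 + 0 + 0 + 1 + 2 + 0 + 0 + 0 = 3

Inversions: 3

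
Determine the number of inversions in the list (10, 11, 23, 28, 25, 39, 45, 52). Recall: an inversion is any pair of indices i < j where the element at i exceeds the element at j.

Count, for each position, how many later elements it exceeds:
10 → none → 0
11 → none → 0
23 → none → 0
28 → 25 → 1
25 → none → 0
39 → none → 0
45 → none → 0
52 → none → 0
Sum: 0 + 0 + 0 + 1 + 0 + 0 + 0 + 0 = 1

1 inversion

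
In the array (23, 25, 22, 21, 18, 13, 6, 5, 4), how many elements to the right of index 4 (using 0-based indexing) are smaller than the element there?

4

The element at index 4 is 18.
Elements after it: 13, 6, 5, 4
Those smaller than 18: 13, 6, 5, 4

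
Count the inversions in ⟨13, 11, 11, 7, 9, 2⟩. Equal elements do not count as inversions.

13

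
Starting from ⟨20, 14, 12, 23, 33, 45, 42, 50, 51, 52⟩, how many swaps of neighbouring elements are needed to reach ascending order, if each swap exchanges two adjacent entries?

Minimum adjacent swaps = number of inversions (each swap of adjacent out-of-order elements removes one inversion and no swap can remove more).
Count inversions — for each element, later elements that are smaller:
20: 14, 12 → 2
14: 12 → 1
12: none → 0
23: none → 0
33: none → 0
45: 42 → 1
42: none → 0
50: none → 0
51: none → 0
52: none → 0
Total inversions: 2 + 1 + 0 + 0 + 0 + 1 + 0 + 0 + 0 + 0 = 4

4 adjacent swaps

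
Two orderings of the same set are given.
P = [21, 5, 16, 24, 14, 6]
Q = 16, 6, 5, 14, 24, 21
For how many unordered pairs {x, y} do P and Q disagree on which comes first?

10 disagreeing pairs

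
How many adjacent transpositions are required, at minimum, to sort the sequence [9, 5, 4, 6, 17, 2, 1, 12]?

16 swaps

The minimum number of adjacent swaps to sort an array equals its inversion count, since every such swap removes exactly one inversion.
Count inversions — for each element, later elements that are smaller:
9: 5, 4, 6, 2, 1 → 5
5: 4, 2, 1 → 3
4: 2, 1 → 2
6: 2, 1 → 2
17: 2, 1, 12 → 3
2: 1 → 1
1: none → 0
12: none → 0
Total inversions: 5 + 3 + 2 + 2 + 3 + 1 + 0 + 0 = 16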